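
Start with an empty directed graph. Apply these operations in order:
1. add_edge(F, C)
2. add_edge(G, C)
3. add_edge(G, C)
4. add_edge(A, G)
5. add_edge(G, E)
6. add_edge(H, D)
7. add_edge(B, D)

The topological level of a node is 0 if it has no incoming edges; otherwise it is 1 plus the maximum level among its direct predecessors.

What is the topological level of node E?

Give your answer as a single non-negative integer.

Op 1: add_edge(F, C). Edges now: 1
Op 2: add_edge(G, C). Edges now: 2
Op 3: add_edge(G, C) (duplicate, no change). Edges now: 2
Op 4: add_edge(A, G). Edges now: 3
Op 5: add_edge(G, E). Edges now: 4
Op 6: add_edge(H, D). Edges now: 5
Op 7: add_edge(B, D). Edges now: 6
Compute levels (Kahn BFS):
  sources (in-degree 0): A, B, F, H
  process A: level=0
    A->G: in-degree(G)=0, level(G)=1, enqueue
  process B: level=0
    B->D: in-degree(D)=1, level(D)>=1
  process F: level=0
    F->C: in-degree(C)=1, level(C)>=1
  process H: level=0
    H->D: in-degree(D)=0, level(D)=1, enqueue
  process G: level=1
    G->C: in-degree(C)=0, level(C)=2, enqueue
    G->E: in-degree(E)=0, level(E)=2, enqueue
  process D: level=1
  process C: level=2
  process E: level=2
All levels: A:0, B:0, C:2, D:1, E:2, F:0, G:1, H:0
level(E) = 2

Answer: 2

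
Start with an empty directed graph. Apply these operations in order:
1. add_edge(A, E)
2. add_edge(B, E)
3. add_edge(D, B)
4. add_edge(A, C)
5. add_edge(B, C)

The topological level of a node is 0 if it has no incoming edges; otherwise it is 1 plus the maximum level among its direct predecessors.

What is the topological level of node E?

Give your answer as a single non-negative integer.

Answer: 2

Derivation:
Op 1: add_edge(A, E). Edges now: 1
Op 2: add_edge(B, E). Edges now: 2
Op 3: add_edge(D, B). Edges now: 3
Op 4: add_edge(A, C). Edges now: 4
Op 5: add_edge(B, C). Edges now: 5
Compute levels (Kahn BFS):
  sources (in-degree 0): A, D
  process A: level=0
    A->C: in-degree(C)=1, level(C)>=1
    A->E: in-degree(E)=1, level(E)>=1
  process D: level=0
    D->B: in-degree(B)=0, level(B)=1, enqueue
  process B: level=1
    B->C: in-degree(C)=0, level(C)=2, enqueue
    B->E: in-degree(E)=0, level(E)=2, enqueue
  process C: level=2
  process E: level=2
All levels: A:0, B:1, C:2, D:0, E:2
level(E) = 2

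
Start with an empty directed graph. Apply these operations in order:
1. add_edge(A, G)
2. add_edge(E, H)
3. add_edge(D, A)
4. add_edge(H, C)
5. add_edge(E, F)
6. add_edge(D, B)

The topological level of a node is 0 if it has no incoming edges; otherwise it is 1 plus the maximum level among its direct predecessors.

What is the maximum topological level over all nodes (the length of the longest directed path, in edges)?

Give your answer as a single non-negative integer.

Answer: 2

Derivation:
Op 1: add_edge(A, G). Edges now: 1
Op 2: add_edge(E, H). Edges now: 2
Op 3: add_edge(D, A). Edges now: 3
Op 4: add_edge(H, C). Edges now: 4
Op 5: add_edge(E, F). Edges now: 5
Op 6: add_edge(D, B). Edges now: 6
Compute levels (Kahn BFS):
  sources (in-degree 0): D, E
  process D: level=0
    D->A: in-degree(A)=0, level(A)=1, enqueue
    D->B: in-degree(B)=0, level(B)=1, enqueue
  process E: level=0
    E->F: in-degree(F)=0, level(F)=1, enqueue
    E->H: in-degree(H)=0, level(H)=1, enqueue
  process A: level=1
    A->G: in-degree(G)=0, level(G)=2, enqueue
  process B: level=1
  process F: level=1
  process H: level=1
    H->C: in-degree(C)=0, level(C)=2, enqueue
  process G: level=2
  process C: level=2
All levels: A:1, B:1, C:2, D:0, E:0, F:1, G:2, H:1
max level = 2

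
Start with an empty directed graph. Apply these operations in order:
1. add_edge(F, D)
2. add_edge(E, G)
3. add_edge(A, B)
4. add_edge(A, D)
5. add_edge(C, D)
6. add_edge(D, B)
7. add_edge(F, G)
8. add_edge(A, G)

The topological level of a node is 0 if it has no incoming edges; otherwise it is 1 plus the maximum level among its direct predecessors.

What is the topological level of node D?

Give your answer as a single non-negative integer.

Op 1: add_edge(F, D). Edges now: 1
Op 2: add_edge(E, G). Edges now: 2
Op 3: add_edge(A, B). Edges now: 3
Op 4: add_edge(A, D). Edges now: 4
Op 5: add_edge(C, D). Edges now: 5
Op 6: add_edge(D, B). Edges now: 6
Op 7: add_edge(F, G). Edges now: 7
Op 8: add_edge(A, G). Edges now: 8
Compute levels (Kahn BFS):
  sources (in-degree 0): A, C, E, F
  process A: level=0
    A->B: in-degree(B)=1, level(B)>=1
    A->D: in-degree(D)=2, level(D)>=1
    A->G: in-degree(G)=2, level(G)>=1
  process C: level=0
    C->D: in-degree(D)=1, level(D)>=1
  process E: level=0
    E->G: in-degree(G)=1, level(G)>=1
  process F: level=0
    F->D: in-degree(D)=0, level(D)=1, enqueue
    F->G: in-degree(G)=0, level(G)=1, enqueue
  process D: level=1
    D->B: in-degree(B)=0, level(B)=2, enqueue
  process G: level=1
  process B: level=2
All levels: A:0, B:2, C:0, D:1, E:0, F:0, G:1
level(D) = 1

Answer: 1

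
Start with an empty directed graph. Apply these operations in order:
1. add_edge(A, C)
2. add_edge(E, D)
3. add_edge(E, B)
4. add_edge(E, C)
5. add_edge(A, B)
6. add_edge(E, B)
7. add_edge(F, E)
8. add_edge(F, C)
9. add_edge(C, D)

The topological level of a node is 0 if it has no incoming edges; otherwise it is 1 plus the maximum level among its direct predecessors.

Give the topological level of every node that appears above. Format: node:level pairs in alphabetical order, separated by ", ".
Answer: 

Op 1: add_edge(A, C). Edges now: 1
Op 2: add_edge(E, D). Edges now: 2
Op 3: add_edge(E, B). Edges now: 3
Op 4: add_edge(E, C). Edges now: 4
Op 5: add_edge(A, B). Edges now: 5
Op 6: add_edge(E, B) (duplicate, no change). Edges now: 5
Op 7: add_edge(F, E). Edges now: 6
Op 8: add_edge(F, C). Edges now: 7
Op 9: add_edge(C, D). Edges now: 8
Compute levels (Kahn BFS):
  sources (in-degree 0): A, F
  process A: level=0
    A->B: in-degree(B)=1, level(B)>=1
    A->C: in-degree(C)=2, level(C)>=1
  process F: level=0
    F->C: in-degree(C)=1, level(C)>=1
    F->E: in-degree(E)=0, level(E)=1, enqueue
  process E: level=1
    E->B: in-degree(B)=0, level(B)=2, enqueue
    E->C: in-degree(C)=0, level(C)=2, enqueue
    E->D: in-degree(D)=1, level(D)>=2
  process B: level=2
  process C: level=2
    C->D: in-degree(D)=0, level(D)=3, enqueue
  process D: level=3
All levels: A:0, B:2, C:2, D:3, E:1, F:0

Answer: A:0, B:2, C:2, D:3, E:1, F:0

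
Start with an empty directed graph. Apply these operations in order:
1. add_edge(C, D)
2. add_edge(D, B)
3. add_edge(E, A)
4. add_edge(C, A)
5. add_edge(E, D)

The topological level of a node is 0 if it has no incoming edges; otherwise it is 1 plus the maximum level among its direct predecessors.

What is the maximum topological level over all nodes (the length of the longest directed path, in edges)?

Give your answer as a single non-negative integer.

Answer: 2

Derivation:
Op 1: add_edge(C, D). Edges now: 1
Op 2: add_edge(D, B). Edges now: 2
Op 3: add_edge(E, A). Edges now: 3
Op 4: add_edge(C, A). Edges now: 4
Op 5: add_edge(E, D). Edges now: 5
Compute levels (Kahn BFS):
  sources (in-degree 0): C, E
  process C: level=0
    C->A: in-degree(A)=1, level(A)>=1
    C->D: in-degree(D)=1, level(D)>=1
  process E: level=0
    E->A: in-degree(A)=0, level(A)=1, enqueue
    E->D: in-degree(D)=0, level(D)=1, enqueue
  process A: level=1
  process D: level=1
    D->B: in-degree(B)=0, level(B)=2, enqueue
  process B: level=2
All levels: A:1, B:2, C:0, D:1, E:0
max level = 2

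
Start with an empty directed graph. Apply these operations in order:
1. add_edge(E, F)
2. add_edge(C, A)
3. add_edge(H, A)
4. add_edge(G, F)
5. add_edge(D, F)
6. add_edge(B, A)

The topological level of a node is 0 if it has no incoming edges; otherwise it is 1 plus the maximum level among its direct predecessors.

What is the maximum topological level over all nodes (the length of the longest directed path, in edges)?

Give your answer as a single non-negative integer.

Op 1: add_edge(E, F). Edges now: 1
Op 2: add_edge(C, A). Edges now: 2
Op 3: add_edge(H, A). Edges now: 3
Op 4: add_edge(G, F). Edges now: 4
Op 5: add_edge(D, F). Edges now: 5
Op 6: add_edge(B, A). Edges now: 6
Compute levels (Kahn BFS):
  sources (in-degree 0): B, C, D, E, G, H
  process B: level=0
    B->A: in-degree(A)=2, level(A)>=1
  process C: level=0
    C->A: in-degree(A)=1, level(A)>=1
  process D: level=0
    D->F: in-degree(F)=2, level(F)>=1
  process E: level=0
    E->F: in-degree(F)=1, level(F)>=1
  process G: level=0
    G->F: in-degree(F)=0, level(F)=1, enqueue
  process H: level=0
    H->A: in-degree(A)=0, level(A)=1, enqueue
  process F: level=1
  process A: level=1
All levels: A:1, B:0, C:0, D:0, E:0, F:1, G:0, H:0
max level = 1

Answer: 1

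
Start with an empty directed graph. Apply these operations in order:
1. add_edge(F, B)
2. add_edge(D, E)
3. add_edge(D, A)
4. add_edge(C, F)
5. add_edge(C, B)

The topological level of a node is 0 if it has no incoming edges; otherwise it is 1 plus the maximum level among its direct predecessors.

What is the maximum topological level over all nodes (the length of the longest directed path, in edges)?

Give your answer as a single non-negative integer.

Answer: 2

Derivation:
Op 1: add_edge(F, B). Edges now: 1
Op 2: add_edge(D, E). Edges now: 2
Op 3: add_edge(D, A). Edges now: 3
Op 4: add_edge(C, F). Edges now: 4
Op 5: add_edge(C, B). Edges now: 5
Compute levels (Kahn BFS):
  sources (in-degree 0): C, D
  process C: level=0
    C->B: in-degree(B)=1, level(B)>=1
    C->F: in-degree(F)=0, level(F)=1, enqueue
  process D: level=0
    D->A: in-degree(A)=0, level(A)=1, enqueue
    D->E: in-degree(E)=0, level(E)=1, enqueue
  process F: level=1
    F->B: in-degree(B)=0, level(B)=2, enqueue
  process A: level=1
  process E: level=1
  process B: level=2
All levels: A:1, B:2, C:0, D:0, E:1, F:1
max level = 2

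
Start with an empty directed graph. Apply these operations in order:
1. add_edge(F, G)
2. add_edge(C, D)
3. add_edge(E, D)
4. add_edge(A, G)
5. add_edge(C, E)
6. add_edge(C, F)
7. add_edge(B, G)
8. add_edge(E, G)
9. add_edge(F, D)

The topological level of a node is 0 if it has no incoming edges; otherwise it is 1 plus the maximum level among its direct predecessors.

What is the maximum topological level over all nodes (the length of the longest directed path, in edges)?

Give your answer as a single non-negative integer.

Op 1: add_edge(F, G). Edges now: 1
Op 2: add_edge(C, D). Edges now: 2
Op 3: add_edge(E, D). Edges now: 3
Op 4: add_edge(A, G). Edges now: 4
Op 5: add_edge(C, E). Edges now: 5
Op 6: add_edge(C, F). Edges now: 6
Op 7: add_edge(B, G). Edges now: 7
Op 8: add_edge(E, G). Edges now: 8
Op 9: add_edge(F, D). Edges now: 9
Compute levels (Kahn BFS):
  sources (in-degree 0): A, B, C
  process A: level=0
    A->G: in-degree(G)=3, level(G)>=1
  process B: level=0
    B->G: in-degree(G)=2, level(G)>=1
  process C: level=0
    C->D: in-degree(D)=2, level(D)>=1
    C->E: in-degree(E)=0, level(E)=1, enqueue
    C->F: in-degree(F)=0, level(F)=1, enqueue
  process E: level=1
    E->D: in-degree(D)=1, level(D)>=2
    E->G: in-degree(G)=1, level(G)>=2
  process F: level=1
    F->D: in-degree(D)=0, level(D)=2, enqueue
    F->G: in-degree(G)=0, level(G)=2, enqueue
  process D: level=2
  process G: level=2
All levels: A:0, B:0, C:0, D:2, E:1, F:1, G:2
max level = 2

Answer: 2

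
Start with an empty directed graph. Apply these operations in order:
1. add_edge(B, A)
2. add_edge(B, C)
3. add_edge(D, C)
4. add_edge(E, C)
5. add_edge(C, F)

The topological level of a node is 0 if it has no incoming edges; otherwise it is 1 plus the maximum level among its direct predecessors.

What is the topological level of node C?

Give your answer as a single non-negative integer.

Op 1: add_edge(B, A). Edges now: 1
Op 2: add_edge(B, C). Edges now: 2
Op 3: add_edge(D, C). Edges now: 3
Op 4: add_edge(E, C). Edges now: 4
Op 5: add_edge(C, F). Edges now: 5
Compute levels (Kahn BFS):
  sources (in-degree 0): B, D, E
  process B: level=0
    B->A: in-degree(A)=0, level(A)=1, enqueue
    B->C: in-degree(C)=2, level(C)>=1
  process D: level=0
    D->C: in-degree(C)=1, level(C)>=1
  process E: level=0
    E->C: in-degree(C)=0, level(C)=1, enqueue
  process A: level=1
  process C: level=1
    C->F: in-degree(F)=0, level(F)=2, enqueue
  process F: level=2
All levels: A:1, B:0, C:1, D:0, E:0, F:2
level(C) = 1

Answer: 1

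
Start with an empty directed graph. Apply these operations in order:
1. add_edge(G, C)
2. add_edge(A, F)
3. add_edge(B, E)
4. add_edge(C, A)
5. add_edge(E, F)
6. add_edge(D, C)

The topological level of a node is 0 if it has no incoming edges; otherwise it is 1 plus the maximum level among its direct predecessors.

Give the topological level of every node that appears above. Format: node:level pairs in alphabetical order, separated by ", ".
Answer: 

Answer: A:2, B:0, C:1, D:0, E:1, F:3, G:0

Derivation:
Op 1: add_edge(G, C). Edges now: 1
Op 2: add_edge(A, F). Edges now: 2
Op 3: add_edge(B, E). Edges now: 3
Op 4: add_edge(C, A). Edges now: 4
Op 5: add_edge(E, F). Edges now: 5
Op 6: add_edge(D, C). Edges now: 6
Compute levels (Kahn BFS):
  sources (in-degree 0): B, D, G
  process B: level=0
    B->E: in-degree(E)=0, level(E)=1, enqueue
  process D: level=0
    D->C: in-degree(C)=1, level(C)>=1
  process G: level=0
    G->C: in-degree(C)=0, level(C)=1, enqueue
  process E: level=1
    E->F: in-degree(F)=1, level(F)>=2
  process C: level=1
    C->A: in-degree(A)=0, level(A)=2, enqueue
  process A: level=2
    A->F: in-degree(F)=0, level(F)=3, enqueue
  process F: level=3
All levels: A:2, B:0, C:1, D:0, E:1, F:3, G:0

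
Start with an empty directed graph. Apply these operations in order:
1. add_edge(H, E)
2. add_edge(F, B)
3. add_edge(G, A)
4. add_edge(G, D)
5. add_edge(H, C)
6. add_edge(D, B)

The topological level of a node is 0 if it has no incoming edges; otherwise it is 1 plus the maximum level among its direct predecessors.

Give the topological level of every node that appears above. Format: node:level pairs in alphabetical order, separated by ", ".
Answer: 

Op 1: add_edge(H, E). Edges now: 1
Op 2: add_edge(F, B). Edges now: 2
Op 3: add_edge(G, A). Edges now: 3
Op 4: add_edge(G, D). Edges now: 4
Op 5: add_edge(H, C). Edges now: 5
Op 6: add_edge(D, B). Edges now: 6
Compute levels (Kahn BFS):
  sources (in-degree 0): F, G, H
  process F: level=0
    F->B: in-degree(B)=1, level(B)>=1
  process G: level=0
    G->A: in-degree(A)=0, level(A)=1, enqueue
    G->D: in-degree(D)=0, level(D)=1, enqueue
  process H: level=0
    H->C: in-degree(C)=0, level(C)=1, enqueue
    H->E: in-degree(E)=0, level(E)=1, enqueue
  process A: level=1
  process D: level=1
    D->B: in-degree(B)=0, level(B)=2, enqueue
  process C: level=1
  process E: level=1
  process B: level=2
All levels: A:1, B:2, C:1, D:1, E:1, F:0, G:0, H:0

Answer: A:1, B:2, C:1, D:1, E:1, F:0, G:0, H:0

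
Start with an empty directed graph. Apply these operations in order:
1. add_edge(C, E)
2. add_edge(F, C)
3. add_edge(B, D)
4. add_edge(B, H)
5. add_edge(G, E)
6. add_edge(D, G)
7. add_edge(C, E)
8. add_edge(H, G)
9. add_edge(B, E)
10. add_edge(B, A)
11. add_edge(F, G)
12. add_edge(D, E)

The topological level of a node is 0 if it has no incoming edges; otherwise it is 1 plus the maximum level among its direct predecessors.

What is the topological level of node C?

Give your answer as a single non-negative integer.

Answer: 1

Derivation:
Op 1: add_edge(C, E). Edges now: 1
Op 2: add_edge(F, C). Edges now: 2
Op 3: add_edge(B, D). Edges now: 3
Op 4: add_edge(B, H). Edges now: 4
Op 5: add_edge(G, E). Edges now: 5
Op 6: add_edge(D, G). Edges now: 6
Op 7: add_edge(C, E) (duplicate, no change). Edges now: 6
Op 8: add_edge(H, G). Edges now: 7
Op 9: add_edge(B, E). Edges now: 8
Op 10: add_edge(B, A). Edges now: 9
Op 11: add_edge(F, G). Edges now: 10
Op 12: add_edge(D, E). Edges now: 11
Compute levels (Kahn BFS):
  sources (in-degree 0): B, F
  process B: level=0
    B->A: in-degree(A)=0, level(A)=1, enqueue
    B->D: in-degree(D)=0, level(D)=1, enqueue
    B->E: in-degree(E)=3, level(E)>=1
    B->H: in-degree(H)=0, level(H)=1, enqueue
  process F: level=0
    F->C: in-degree(C)=0, level(C)=1, enqueue
    F->G: in-degree(G)=2, level(G)>=1
  process A: level=1
  process D: level=1
    D->E: in-degree(E)=2, level(E)>=2
    D->G: in-degree(G)=1, level(G)>=2
  process H: level=1
    H->G: in-degree(G)=0, level(G)=2, enqueue
  process C: level=1
    C->E: in-degree(E)=1, level(E)>=2
  process G: level=2
    G->E: in-degree(E)=0, level(E)=3, enqueue
  process E: level=3
All levels: A:1, B:0, C:1, D:1, E:3, F:0, G:2, H:1
level(C) = 1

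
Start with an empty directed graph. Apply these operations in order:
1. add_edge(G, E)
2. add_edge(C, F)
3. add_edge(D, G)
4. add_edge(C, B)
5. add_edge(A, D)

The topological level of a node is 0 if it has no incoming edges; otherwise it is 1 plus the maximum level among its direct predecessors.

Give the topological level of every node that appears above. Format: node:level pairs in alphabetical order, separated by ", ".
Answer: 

Answer: A:0, B:1, C:0, D:1, E:3, F:1, G:2

Derivation:
Op 1: add_edge(G, E). Edges now: 1
Op 2: add_edge(C, F). Edges now: 2
Op 3: add_edge(D, G). Edges now: 3
Op 4: add_edge(C, B). Edges now: 4
Op 5: add_edge(A, D). Edges now: 5
Compute levels (Kahn BFS):
  sources (in-degree 0): A, C
  process A: level=0
    A->D: in-degree(D)=0, level(D)=1, enqueue
  process C: level=0
    C->B: in-degree(B)=0, level(B)=1, enqueue
    C->F: in-degree(F)=0, level(F)=1, enqueue
  process D: level=1
    D->G: in-degree(G)=0, level(G)=2, enqueue
  process B: level=1
  process F: level=1
  process G: level=2
    G->E: in-degree(E)=0, level(E)=3, enqueue
  process E: level=3
All levels: A:0, B:1, C:0, D:1, E:3, F:1, G:2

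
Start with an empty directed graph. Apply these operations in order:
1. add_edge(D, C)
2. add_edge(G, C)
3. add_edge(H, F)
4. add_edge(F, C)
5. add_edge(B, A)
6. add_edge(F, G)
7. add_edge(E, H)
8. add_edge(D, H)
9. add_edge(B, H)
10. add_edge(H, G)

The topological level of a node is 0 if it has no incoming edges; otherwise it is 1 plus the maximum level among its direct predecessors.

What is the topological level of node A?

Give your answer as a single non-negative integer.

Op 1: add_edge(D, C). Edges now: 1
Op 2: add_edge(G, C). Edges now: 2
Op 3: add_edge(H, F). Edges now: 3
Op 4: add_edge(F, C). Edges now: 4
Op 5: add_edge(B, A). Edges now: 5
Op 6: add_edge(F, G). Edges now: 6
Op 7: add_edge(E, H). Edges now: 7
Op 8: add_edge(D, H). Edges now: 8
Op 9: add_edge(B, H). Edges now: 9
Op 10: add_edge(H, G). Edges now: 10
Compute levels (Kahn BFS):
  sources (in-degree 0): B, D, E
  process B: level=0
    B->A: in-degree(A)=0, level(A)=1, enqueue
    B->H: in-degree(H)=2, level(H)>=1
  process D: level=0
    D->C: in-degree(C)=2, level(C)>=1
    D->H: in-degree(H)=1, level(H)>=1
  process E: level=0
    E->H: in-degree(H)=0, level(H)=1, enqueue
  process A: level=1
  process H: level=1
    H->F: in-degree(F)=0, level(F)=2, enqueue
    H->G: in-degree(G)=1, level(G)>=2
  process F: level=2
    F->C: in-degree(C)=1, level(C)>=3
    F->G: in-degree(G)=0, level(G)=3, enqueue
  process G: level=3
    G->C: in-degree(C)=0, level(C)=4, enqueue
  process C: level=4
All levels: A:1, B:0, C:4, D:0, E:0, F:2, G:3, H:1
level(A) = 1

Answer: 1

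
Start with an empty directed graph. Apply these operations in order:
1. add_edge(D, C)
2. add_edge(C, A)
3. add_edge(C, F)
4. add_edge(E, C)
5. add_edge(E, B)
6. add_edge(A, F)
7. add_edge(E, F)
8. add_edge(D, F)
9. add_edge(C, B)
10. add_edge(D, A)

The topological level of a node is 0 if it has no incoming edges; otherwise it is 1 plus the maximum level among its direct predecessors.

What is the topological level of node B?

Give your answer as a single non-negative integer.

Answer: 2

Derivation:
Op 1: add_edge(D, C). Edges now: 1
Op 2: add_edge(C, A). Edges now: 2
Op 3: add_edge(C, F). Edges now: 3
Op 4: add_edge(E, C). Edges now: 4
Op 5: add_edge(E, B). Edges now: 5
Op 6: add_edge(A, F). Edges now: 6
Op 7: add_edge(E, F). Edges now: 7
Op 8: add_edge(D, F). Edges now: 8
Op 9: add_edge(C, B). Edges now: 9
Op 10: add_edge(D, A). Edges now: 10
Compute levels (Kahn BFS):
  sources (in-degree 0): D, E
  process D: level=0
    D->A: in-degree(A)=1, level(A)>=1
    D->C: in-degree(C)=1, level(C)>=1
    D->F: in-degree(F)=3, level(F)>=1
  process E: level=0
    E->B: in-degree(B)=1, level(B)>=1
    E->C: in-degree(C)=0, level(C)=1, enqueue
    E->F: in-degree(F)=2, level(F)>=1
  process C: level=1
    C->A: in-degree(A)=0, level(A)=2, enqueue
    C->B: in-degree(B)=0, level(B)=2, enqueue
    C->F: in-degree(F)=1, level(F)>=2
  process A: level=2
    A->F: in-degree(F)=0, level(F)=3, enqueue
  process B: level=2
  process F: level=3
All levels: A:2, B:2, C:1, D:0, E:0, F:3
level(B) = 2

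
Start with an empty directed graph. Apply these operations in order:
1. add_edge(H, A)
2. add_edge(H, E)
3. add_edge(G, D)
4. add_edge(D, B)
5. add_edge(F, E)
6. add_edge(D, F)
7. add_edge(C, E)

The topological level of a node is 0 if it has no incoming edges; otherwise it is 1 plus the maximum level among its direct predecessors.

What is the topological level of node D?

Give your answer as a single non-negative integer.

Answer: 1

Derivation:
Op 1: add_edge(H, A). Edges now: 1
Op 2: add_edge(H, E). Edges now: 2
Op 3: add_edge(G, D). Edges now: 3
Op 4: add_edge(D, B). Edges now: 4
Op 5: add_edge(F, E). Edges now: 5
Op 6: add_edge(D, F). Edges now: 6
Op 7: add_edge(C, E). Edges now: 7
Compute levels (Kahn BFS):
  sources (in-degree 0): C, G, H
  process C: level=0
    C->E: in-degree(E)=2, level(E)>=1
  process G: level=0
    G->D: in-degree(D)=0, level(D)=1, enqueue
  process H: level=0
    H->A: in-degree(A)=0, level(A)=1, enqueue
    H->E: in-degree(E)=1, level(E)>=1
  process D: level=1
    D->B: in-degree(B)=0, level(B)=2, enqueue
    D->F: in-degree(F)=0, level(F)=2, enqueue
  process A: level=1
  process B: level=2
  process F: level=2
    F->E: in-degree(E)=0, level(E)=3, enqueue
  process E: level=3
All levels: A:1, B:2, C:0, D:1, E:3, F:2, G:0, H:0
level(D) = 1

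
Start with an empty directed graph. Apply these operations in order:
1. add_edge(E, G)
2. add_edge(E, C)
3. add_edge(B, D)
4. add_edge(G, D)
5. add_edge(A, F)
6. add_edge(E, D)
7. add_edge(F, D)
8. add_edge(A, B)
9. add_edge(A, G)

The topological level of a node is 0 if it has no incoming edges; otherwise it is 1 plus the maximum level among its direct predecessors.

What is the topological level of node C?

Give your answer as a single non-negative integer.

Answer: 1

Derivation:
Op 1: add_edge(E, G). Edges now: 1
Op 2: add_edge(E, C). Edges now: 2
Op 3: add_edge(B, D). Edges now: 3
Op 4: add_edge(G, D). Edges now: 4
Op 5: add_edge(A, F). Edges now: 5
Op 6: add_edge(E, D). Edges now: 6
Op 7: add_edge(F, D). Edges now: 7
Op 8: add_edge(A, B). Edges now: 8
Op 9: add_edge(A, G). Edges now: 9
Compute levels (Kahn BFS):
  sources (in-degree 0): A, E
  process A: level=0
    A->B: in-degree(B)=0, level(B)=1, enqueue
    A->F: in-degree(F)=0, level(F)=1, enqueue
    A->G: in-degree(G)=1, level(G)>=1
  process E: level=0
    E->C: in-degree(C)=0, level(C)=1, enqueue
    E->D: in-degree(D)=3, level(D)>=1
    E->G: in-degree(G)=0, level(G)=1, enqueue
  process B: level=1
    B->D: in-degree(D)=2, level(D)>=2
  process F: level=1
    F->D: in-degree(D)=1, level(D)>=2
  process C: level=1
  process G: level=1
    G->D: in-degree(D)=0, level(D)=2, enqueue
  process D: level=2
All levels: A:0, B:1, C:1, D:2, E:0, F:1, G:1
level(C) = 1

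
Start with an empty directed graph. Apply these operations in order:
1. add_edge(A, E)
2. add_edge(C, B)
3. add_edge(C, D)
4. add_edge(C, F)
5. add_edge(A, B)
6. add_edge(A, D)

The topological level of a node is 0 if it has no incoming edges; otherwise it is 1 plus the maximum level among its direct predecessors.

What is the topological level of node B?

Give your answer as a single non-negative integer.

Op 1: add_edge(A, E). Edges now: 1
Op 2: add_edge(C, B). Edges now: 2
Op 3: add_edge(C, D). Edges now: 3
Op 4: add_edge(C, F). Edges now: 4
Op 5: add_edge(A, B). Edges now: 5
Op 6: add_edge(A, D). Edges now: 6
Compute levels (Kahn BFS):
  sources (in-degree 0): A, C
  process A: level=0
    A->B: in-degree(B)=1, level(B)>=1
    A->D: in-degree(D)=1, level(D)>=1
    A->E: in-degree(E)=0, level(E)=1, enqueue
  process C: level=0
    C->B: in-degree(B)=0, level(B)=1, enqueue
    C->D: in-degree(D)=0, level(D)=1, enqueue
    C->F: in-degree(F)=0, level(F)=1, enqueue
  process E: level=1
  process B: level=1
  process D: level=1
  process F: level=1
All levels: A:0, B:1, C:0, D:1, E:1, F:1
level(B) = 1

Answer: 1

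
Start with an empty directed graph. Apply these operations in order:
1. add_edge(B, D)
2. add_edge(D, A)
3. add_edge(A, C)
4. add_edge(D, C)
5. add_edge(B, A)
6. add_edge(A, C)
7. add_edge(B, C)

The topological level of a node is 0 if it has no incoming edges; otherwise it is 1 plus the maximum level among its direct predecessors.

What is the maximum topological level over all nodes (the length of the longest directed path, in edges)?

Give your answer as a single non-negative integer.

Op 1: add_edge(B, D). Edges now: 1
Op 2: add_edge(D, A). Edges now: 2
Op 3: add_edge(A, C). Edges now: 3
Op 4: add_edge(D, C). Edges now: 4
Op 5: add_edge(B, A). Edges now: 5
Op 6: add_edge(A, C) (duplicate, no change). Edges now: 5
Op 7: add_edge(B, C). Edges now: 6
Compute levels (Kahn BFS):
  sources (in-degree 0): B
  process B: level=0
    B->A: in-degree(A)=1, level(A)>=1
    B->C: in-degree(C)=2, level(C)>=1
    B->D: in-degree(D)=0, level(D)=1, enqueue
  process D: level=1
    D->A: in-degree(A)=0, level(A)=2, enqueue
    D->C: in-degree(C)=1, level(C)>=2
  process A: level=2
    A->C: in-degree(C)=0, level(C)=3, enqueue
  process C: level=3
All levels: A:2, B:0, C:3, D:1
max level = 3

Answer: 3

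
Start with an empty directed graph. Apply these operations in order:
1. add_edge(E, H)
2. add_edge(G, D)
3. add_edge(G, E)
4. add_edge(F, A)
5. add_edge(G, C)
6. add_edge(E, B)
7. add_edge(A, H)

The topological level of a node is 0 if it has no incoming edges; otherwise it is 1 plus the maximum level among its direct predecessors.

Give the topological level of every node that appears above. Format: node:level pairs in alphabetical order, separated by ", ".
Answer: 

Op 1: add_edge(E, H). Edges now: 1
Op 2: add_edge(G, D). Edges now: 2
Op 3: add_edge(G, E). Edges now: 3
Op 4: add_edge(F, A). Edges now: 4
Op 5: add_edge(G, C). Edges now: 5
Op 6: add_edge(E, B). Edges now: 6
Op 7: add_edge(A, H). Edges now: 7
Compute levels (Kahn BFS):
  sources (in-degree 0): F, G
  process F: level=0
    F->A: in-degree(A)=0, level(A)=1, enqueue
  process G: level=0
    G->C: in-degree(C)=0, level(C)=1, enqueue
    G->D: in-degree(D)=0, level(D)=1, enqueue
    G->E: in-degree(E)=0, level(E)=1, enqueue
  process A: level=1
    A->H: in-degree(H)=1, level(H)>=2
  process C: level=1
  process D: level=1
  process E: level=1
    E->B: in-degree(B)=0, level(B)=2, enqueue
    E->H: in-degree(H)=0, level(H)=2, enqueue
  process B: level=2
  process H: level=2
All levels: A:1, B:2, C:1, D:1, E:1, F:0, G:0, H:2

Answer: A:1, B:2, C:1, D:1, E:1, F:0, G:0, H:2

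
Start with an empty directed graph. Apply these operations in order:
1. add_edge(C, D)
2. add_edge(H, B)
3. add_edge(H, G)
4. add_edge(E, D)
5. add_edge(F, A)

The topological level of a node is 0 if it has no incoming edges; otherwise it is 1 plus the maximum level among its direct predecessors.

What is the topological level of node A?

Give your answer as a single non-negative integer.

Answer: 1

Derivation:
Op 1: add_edge(C, D). Edges now: 1
Op 2: add_edge(H, B). Edges now: 2
Op 3: add_edge(H, G). Edges now: 3
Op 4: add_edge(E, D). Edges now: 4
Op 5: add_edge(F, A). Edges now: 5
Compute levels (Kahn BFS):
  sources (in-degree 0): C, E, F, H
  process C: level=0
    C->D: in-degree(D)=1, level(D)>=1
  process E: level=0
    E->D: in-degree(D)=0, level(D)=1, enqueue
  process F: level=0
    F->A: in-degree(A)=0, level(A)=1, enqueue
  process H: level=0
    H->B: in-degree(B)=0, level(B)=1, enqueue
    H->G: in-degree(G)=0, level(G)=1, enqueue
  process D: level=1
  process A: level=1
  process B: level=1
  process G: level=1
All levels: A:1, B:1, C:0, D:1, E:0, F:0, G:1, H:0
level(A) = 1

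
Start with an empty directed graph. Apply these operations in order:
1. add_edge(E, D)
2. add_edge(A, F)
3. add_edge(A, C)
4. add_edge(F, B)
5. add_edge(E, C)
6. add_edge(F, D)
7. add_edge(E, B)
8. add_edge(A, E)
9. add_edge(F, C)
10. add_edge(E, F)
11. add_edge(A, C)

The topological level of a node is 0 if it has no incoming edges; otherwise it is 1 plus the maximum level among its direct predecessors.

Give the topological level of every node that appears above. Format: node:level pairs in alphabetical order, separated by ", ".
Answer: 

Op 1: add_edge(E, D). Edges now: 1
Op 2: add_edge(A, F). Edges now: 2
Op 3: add_edge(A, C). Edges now: 3
Op 4: add_edge(F, B). Edges now: 4
Op 5: add_edge(E, C). Edges now: 5
Op 6: add_edge(F, D). Edges now: 6
Op 7: add_edge(E, B). Edges now: 7
Op 8: add_edge(A, E). Edges now: 8
Op 9: add_edge(F, C). Edges now: 9
Op 10: add_edge(E, F). Edges now: 10
Op 11: add_edge(A, C) (duplicate, no change). Edges now: 10
Compute levels (Kahn BFS):
  sources (in-degree 0): A
  process A: level=0
    A->C: in-degree(C)=2, level(C)>=1
    A->E: in-degree(E)=0, level(E)=1, enqueue
    A->F: in-degree(F)=1, level(F)>=1
  process E: level=1
    E->B: in-degree(B)=1, level(B)>=2
    E->C: in-degree(C)=1, level(C)>=2
    E->D: in-degree(D)=1, level(D)>=2
    E->F: in-degree(F)=0, level(F)=2, enqueue
  process F: level=2
    F->B: in-degree(B)=0, level(B)=3, enqueue
    F->C: in-degree(C)=0, level(C)=3, enqueue
    F->D: in-degree(D)=0, level(D)=3, enqueue
  process B: level=3
  process C: level=3
  process D: level=3
All levels: A:0, B:3, C:3, D:3, E:1, F:2

Answer: A:0, B:3, C:3, D:3, E:1, F:2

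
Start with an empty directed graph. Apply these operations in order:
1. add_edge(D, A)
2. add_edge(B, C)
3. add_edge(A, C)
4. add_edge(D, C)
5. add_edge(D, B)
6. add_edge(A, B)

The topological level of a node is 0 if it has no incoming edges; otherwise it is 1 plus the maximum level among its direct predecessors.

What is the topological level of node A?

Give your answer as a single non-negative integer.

Answer: 1

Derivation:
Op 1: add_edge(D, A). Edges now: 1
Op 2: add_edge(B, C). Edges now: 2
Op 3: add_edge(A, C). Edges now: 3
Op 4: add_edge(D, C). Edges now: 4
Op 5: add_edge(D, B). Edges now: 5
Op 6: add_edge(A, B). Edges now: 6
Compute levels (Kahn BFS):
  sources (in-degree 0): D
  process D: level=0
    D->A: in-degree(A)=0, level(A)=1, enqueue
    D->B: in-degree(B)=1, level(B)>=1
    D->C: in-degree(C)=2, level(C)>=1
  process A: level=1
    A->B: in-degree(B)=0, level(B)=2, enqueue
    A->C: in-degree(C)=1, level(C)>=2
  process B: level=2
    B->C: in-degree(C)=0, level(C)=3, enqueue
  process C: level=3
All levels: A:1, B:2, C:3, D:0
level(A) = 1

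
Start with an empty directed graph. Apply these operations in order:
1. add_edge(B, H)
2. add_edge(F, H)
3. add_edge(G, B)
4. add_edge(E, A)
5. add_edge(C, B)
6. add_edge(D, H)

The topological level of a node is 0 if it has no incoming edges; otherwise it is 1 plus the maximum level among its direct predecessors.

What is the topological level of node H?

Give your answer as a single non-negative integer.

Op 1: add_edge(B, H). Edges now: 1
Op 2: add_edge(F, H). Edges now: 2
Op 3: add_edge(G, B). Edges now: 3
Op 4: add_edge(E, A). Edges now: 4
Op 5: add_edge(C, B). Edges now: 5
Op 6: add_edge(D, H). Edges now: 6
Compute levels (Kahn BFS):
  sources (in-degree 0): C, D, E, F, G
  process C: level=0
    C->B: in-degree(B)=1, level(B)>=1
  process D: level=0
    D->H: in-degree(H)=2, level(H)>=1
  process E: level=0
    E->A: in-degree(A)=0, level(A)=1, enqueue
  process F: level=0
    F->H: in-degree(H)=1, level(H)>=1
  process G: level=0
    G->B: in-degree(B)=0, level(B)=1, enqueue
  process A: level=1
  process B: level=1
    B->H: in-degree(H)=0, level(H)=2, enqueue
  process H: level=2
All levels: A:1, B:1, C:0, D:0, E:0, F:0, G:0, H:2
level(H) = 2

Answer: 2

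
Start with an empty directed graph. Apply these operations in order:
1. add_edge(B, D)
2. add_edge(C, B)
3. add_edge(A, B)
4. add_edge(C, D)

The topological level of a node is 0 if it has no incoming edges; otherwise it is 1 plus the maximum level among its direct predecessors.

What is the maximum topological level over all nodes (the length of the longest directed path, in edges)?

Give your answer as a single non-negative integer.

Answer: 2

Derivation:
Op 1: add_edge(B, D). Edges now: 1
Op 2: add_edge(C, B). Edges now: 2
Op 3: add_edge(A, B). Edges now: 3
Op 4: add_edge(C, D). Edges now: 4
Compute levels (Kahn BFS):
  sources (in-degree 0): A, C
  process A: level=0
    A->B: in-degree(B)=1, level(B)>=1
  process C: level=0
    C->B: in-degree(B)=0, level(B)=1, enqueue
    C->D: in-degree(D)=1, level(D)>=1
  process B: level=1
    B->D: in-degree(D)=0, level(D)=2, enqueue
  process D: level=2
All levels: A:0, B:1, C:0, D:2
max level = 2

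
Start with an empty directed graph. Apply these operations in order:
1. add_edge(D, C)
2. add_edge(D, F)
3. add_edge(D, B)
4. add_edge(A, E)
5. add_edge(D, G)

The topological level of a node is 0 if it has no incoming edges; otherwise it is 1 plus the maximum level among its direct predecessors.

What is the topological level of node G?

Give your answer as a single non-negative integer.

Answer: 1

Derivation:
Op 1: add_edge(D, C). Edges now: 1
Op 2: add_edge(D, F). Edges now: 2
Op 3: add_edge(D, B). Edges now: 3
Op 4: add_edge(A, E). Edges now: 4
Op 5: add_edge(D, G). Edges now: 5
Compute levels (Kahn BFS):
  sources (in-degree 0): A, D
  process A: level=0
    A->E: in-degree(E)=0, level(E)=1, enqueue
  process D: level=0
    D->B: in-degree(B)=0, level(B)=1, enqueue
    D->C: in-degree(C)=0, level(C)=1, enqueue
    D->F: in-degree(F)=0, level(F)=1, enqueue
    D->G: in-degree(G)=0, level(G)=1, enqueue
  process E: level=1
  process B: level=1
  process C: level=1
  process F: level=1
  process G: level=1
All levels: A:0, B:1, C:1, D:0, E:1, F:1, G:1
level(G) = 1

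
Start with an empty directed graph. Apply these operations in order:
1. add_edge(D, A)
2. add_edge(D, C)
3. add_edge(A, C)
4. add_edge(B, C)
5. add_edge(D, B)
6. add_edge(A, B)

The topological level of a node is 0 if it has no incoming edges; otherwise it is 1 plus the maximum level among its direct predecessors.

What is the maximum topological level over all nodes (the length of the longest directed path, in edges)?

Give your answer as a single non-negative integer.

Answer: 3

Derivation:
Op 1: add_edge(D, A). Edges now: 1
Op 2: add_edge(D, C). Edges now: 2
Op 3: add_edge(A, C). Edges now: 3
Op 4: add_edge(B, C). Edges now: 4
Op 5: add_edge(D, B). Edges now: 5
Op 6: add_edge(A, B). Edges now: 6
Compute levels (Kahn BFS):
  sources (in-degree 0): D
  process D: level=0
    D->A: in-degree(A)=0, level(A)=1, enqueue
    D->B: in-degree(B)=1, level(B)>=1
    D->C: in-degree(C)=2, level(C)>=1
  process A: level=1
    A->B: in-degree(B)=0, level(B)=2, enqueue
    A->C: in-degree(C)=1, level(C)>=2
  process B: level=2
    B->C: in-degree(C)=0, level(C)=3, enqueue
  process C: level=3
All levels: A:1, B:2, C:3, D:0
max level = 3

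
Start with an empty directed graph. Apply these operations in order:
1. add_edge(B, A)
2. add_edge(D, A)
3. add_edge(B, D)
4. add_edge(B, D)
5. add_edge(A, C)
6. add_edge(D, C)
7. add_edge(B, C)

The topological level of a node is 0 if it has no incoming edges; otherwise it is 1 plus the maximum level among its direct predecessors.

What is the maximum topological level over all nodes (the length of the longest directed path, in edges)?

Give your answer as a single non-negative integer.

Op 1: add_edge(B, A). Edges now: 1
Op 2: add_edge(D, A). Edges now: 2
Op 3: add_edge(B, D). Edges now: 3
Op 4: add_edge(B, D) (duplicate, no change). Edges now: 3
Op 5: add_edge(A, C). Edges now: 4
Op 6: add_edge(D, C). Edges now: 5
Op 7: add_edge(B, C). Edges now: 6
Compute levels (Kahn BFS):
  sources (in-degree 0): B
  process B: level=0
    B->A: in-degree(A)=1, level(A)>=1
    B->C: in-degree(C)=2, level(C)>=1
    B->D: in-degree(D)=0, level(D)=1, enqueue
  process D: level=1
    D->A: in-degree(A)=0, level(A)=2, enqueue
    D->C: in-degree(C)=1, level(C)>=2
  process A: level=2
    A->C: in-degree(C)=0, level(C)=3, enqueue
  process C: level=3
All levels: A:2, B:0, C:3, D:1
max level = 3

Answer: 3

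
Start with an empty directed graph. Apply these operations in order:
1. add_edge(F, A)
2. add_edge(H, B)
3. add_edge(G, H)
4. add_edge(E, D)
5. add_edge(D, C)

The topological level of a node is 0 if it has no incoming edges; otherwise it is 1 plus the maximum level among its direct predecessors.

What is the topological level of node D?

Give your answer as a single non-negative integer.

Op 1: add_edge(F, A). Edges now: 1
Op 2: add_edge(H, B). Edges now: 2
Op 3: add_edge(G, H). Edges now: 3
Op 4: add_edge(E, D). Edges now: 4
Op 5: add_edge(D, C). Edges now: 5
Compute levels (Kahn BFS):
  sources (in-degree 0): E, F, G
  process E: level=0
    E->D: in-degree(D)=0, level(D)=1, enqueue
  process F: level=0
    F->A: in-degree(A)=0, level(A)=1, enqueue
  process G: level=0
    G->H: in-degree(H)=0, level(H)=1, enqueue
  process D: level=1
    D->C: in-degree(C)=0, level(C)=2, enqueue
  process A: level=1
  process H: level=1
    H->B: in-degree(B)=0, level(B)=2, enqueue
  process C: level=2
  process B: level=2
All levels: A:1, B:2, C:2, D:1, E:0, F:0, G:0, H:1
level(D) = 1

Answer: 1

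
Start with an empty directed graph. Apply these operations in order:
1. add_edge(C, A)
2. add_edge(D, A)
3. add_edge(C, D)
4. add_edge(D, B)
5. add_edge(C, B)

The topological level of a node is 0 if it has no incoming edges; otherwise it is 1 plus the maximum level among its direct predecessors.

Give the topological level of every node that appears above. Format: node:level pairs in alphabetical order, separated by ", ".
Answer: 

Answer: A:2, B:2, C:0, D:1

Derivation:
Op 1: add_edge(C, A). Edges now: 1
Op 2: add_edge(D, A). Edges now: 2
Op 3: add_edge(C, D). Edges now: 3
Op 4: add_edge(D, B). Edges now: 4
Op 5: add_edge(C, B). Edges now: 5
Compute levels (Kahn BFS):
  sources (in-degree 0): C
  process C: level=0
    C->A: in-degree(A)=1, level(A)>=1
    C->B: in-degree(B)=1, level(B)>=1
    C->D: in-degree(D)=0, level(D)=1, enqueue
  process D: level=1
    D->A: in-degree(A)=0, level(A)=2, enqueue
    D->B: in-degree(B)=0, level(B)=2, enqueue
  process A: level=2
  process B: level=2
All levels: A:2, B:2, C:0, D:1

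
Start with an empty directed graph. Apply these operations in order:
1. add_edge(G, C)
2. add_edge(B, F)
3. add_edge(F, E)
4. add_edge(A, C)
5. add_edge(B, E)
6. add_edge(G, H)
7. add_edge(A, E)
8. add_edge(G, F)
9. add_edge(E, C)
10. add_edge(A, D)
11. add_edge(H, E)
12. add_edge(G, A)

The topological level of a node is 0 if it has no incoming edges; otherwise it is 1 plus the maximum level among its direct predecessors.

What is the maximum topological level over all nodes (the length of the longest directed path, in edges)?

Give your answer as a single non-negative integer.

Op 1: add_edge(G, C). Edges now: 1
Op 2: add_edge(B, F). Edges now: 2
Op 3: add_edge(F, E). Edges now: 3
Op 4: add_edge(A, C). Edges now: 4
Op 5: add_edge(B, E). Edges now: 5
Op 6: add_edge(G, H). Edges now: 6
Op 7: add_edge(A, E). Edges now: 7
Op 8: add_edge(G, F). Edges now: 8
Op 9: add_edge(E, C). Edges now: 9
Op 10: add_edge(A, D). Edges now: 10
Op 11: add_edge(H, E). Edges now: 11
Op 12: add_edge(G, A). Edges now: 12
Compute levels (Kahn BFS):
  sources (in-degree 0): B, G
  process B: level=0
    B->E: in-degree(E)=3, level(E)>=1
    B->F: in-degree(F)=1, level(F)>=1
  process G: level=0
    G->A: in-degree(A)=0, level(A)=1, enqueue
    G->C: in-degree(C)=2, level(C)>=1
    G->F: in-degree(F)=0, level(F)=1, enqueue
    G->H: in-degree(H)=0, level(H)=1, enqueue
  process A: level=1
    A->C: in-degree(C)=1, level(C)>=2
    A->D: in-degree(D)=0, level(D)=2, enqueue
    A->E: in-degree(E)=2, level(E)>=2
  process F: level=1
    F->E: in-degree(E)=1, level(E)>=2
  process H: level=1
    H->E: in-degree(E)=0, level(E)=2, enqueue
  process D: level=2
  process E: level=2
    E->C: in-degree(C)=0, level(C)=3, enqueue
  process C: level=3
All levels: A:1, B:0, C:3, D:2, E:2, F:1, G:0, H:1
max level = 3

Answer: 3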